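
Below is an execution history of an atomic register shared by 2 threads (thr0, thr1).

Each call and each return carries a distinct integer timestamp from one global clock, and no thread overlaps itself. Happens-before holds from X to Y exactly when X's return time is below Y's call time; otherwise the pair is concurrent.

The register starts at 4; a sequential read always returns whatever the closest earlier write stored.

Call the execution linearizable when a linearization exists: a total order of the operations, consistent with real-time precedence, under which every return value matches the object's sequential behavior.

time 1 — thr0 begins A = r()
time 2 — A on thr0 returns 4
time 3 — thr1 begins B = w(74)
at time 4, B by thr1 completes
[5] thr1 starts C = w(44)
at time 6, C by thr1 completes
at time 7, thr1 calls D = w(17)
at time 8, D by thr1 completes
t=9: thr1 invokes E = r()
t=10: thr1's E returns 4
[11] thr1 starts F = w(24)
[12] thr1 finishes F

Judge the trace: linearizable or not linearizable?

not linearizable

the violation lands at event 10, E's response at time 10: events 1..9 linearize, events 1..10 do not
a single order respects real time; the 5 completed atomic register operations fail replay along it
for example A, B, C, D, E fails at step 5: E r() → 4 is not legal there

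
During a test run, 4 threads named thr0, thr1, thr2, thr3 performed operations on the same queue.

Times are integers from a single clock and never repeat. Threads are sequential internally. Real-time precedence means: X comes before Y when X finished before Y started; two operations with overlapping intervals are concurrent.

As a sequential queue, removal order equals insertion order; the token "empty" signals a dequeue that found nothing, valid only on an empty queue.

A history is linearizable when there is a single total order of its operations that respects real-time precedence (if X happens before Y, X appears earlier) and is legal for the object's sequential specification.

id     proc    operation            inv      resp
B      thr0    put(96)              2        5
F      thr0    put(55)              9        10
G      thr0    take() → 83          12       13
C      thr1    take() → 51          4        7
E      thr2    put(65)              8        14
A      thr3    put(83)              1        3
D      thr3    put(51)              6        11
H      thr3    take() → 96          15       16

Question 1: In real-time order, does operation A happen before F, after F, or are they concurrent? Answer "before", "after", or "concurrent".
Answer: before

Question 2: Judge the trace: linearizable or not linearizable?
not linearizable

prefix check: 1..6 passes, 1..7 fails once C's time-7 response joins
checked exhaustively: 3 real-time-consistent orders of 3 completed operations, zero legal queue replays
include/drop combinations of the 1 pending operation (D) were all tried; none helps
one such order, A, B, C (pending dropped), breaks at step 3 where C take() → 51 is illegal
one such order, A, C, B (pending dropped), breaks at step 2 where C take() → 51 is illegal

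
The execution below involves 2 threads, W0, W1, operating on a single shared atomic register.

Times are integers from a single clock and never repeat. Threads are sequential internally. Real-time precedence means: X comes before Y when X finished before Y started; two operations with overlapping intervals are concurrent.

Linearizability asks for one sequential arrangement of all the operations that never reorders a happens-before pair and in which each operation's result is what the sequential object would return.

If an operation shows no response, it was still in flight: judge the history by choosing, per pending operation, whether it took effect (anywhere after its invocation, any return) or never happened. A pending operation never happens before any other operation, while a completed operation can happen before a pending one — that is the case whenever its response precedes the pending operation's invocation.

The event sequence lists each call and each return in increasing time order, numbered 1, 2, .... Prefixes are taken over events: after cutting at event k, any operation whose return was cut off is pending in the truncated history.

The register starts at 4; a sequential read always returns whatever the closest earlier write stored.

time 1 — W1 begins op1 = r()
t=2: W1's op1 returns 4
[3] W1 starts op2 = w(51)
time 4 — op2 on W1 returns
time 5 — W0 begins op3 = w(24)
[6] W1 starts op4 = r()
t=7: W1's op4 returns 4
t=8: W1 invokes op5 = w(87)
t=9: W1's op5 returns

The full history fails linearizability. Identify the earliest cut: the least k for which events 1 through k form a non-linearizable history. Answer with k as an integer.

one valid order for events 1..6 is op1, op2:
1. op1 r() → 4, leaving value 4
2. op2 w(51), leaving value 51
with event 7 included (op4 responding at time 7), all real-time-consistent orders fail
completion choices over the 1 pending operation (op3) were checked; none helps
take op1, op2, op4 (pending dropped): step 3 already fails, because op4 r() → 4 cannot occur there

7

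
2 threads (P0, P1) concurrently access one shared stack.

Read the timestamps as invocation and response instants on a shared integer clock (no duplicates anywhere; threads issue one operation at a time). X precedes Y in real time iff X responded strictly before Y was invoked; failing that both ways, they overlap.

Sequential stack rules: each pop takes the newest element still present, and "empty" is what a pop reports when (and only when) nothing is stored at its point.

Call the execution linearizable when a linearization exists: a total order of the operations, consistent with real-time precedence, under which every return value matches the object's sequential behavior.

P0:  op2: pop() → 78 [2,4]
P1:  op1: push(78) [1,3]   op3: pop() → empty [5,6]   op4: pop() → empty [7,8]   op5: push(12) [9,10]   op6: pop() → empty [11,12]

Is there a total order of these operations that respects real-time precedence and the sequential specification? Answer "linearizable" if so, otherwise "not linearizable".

not linearizable

already the first 12 events (up to op6's response at time 12) admit no linearization; the first 11 still do
real-time-consistent orders of the 6 completed operations: 2 — all fail the stack replay
take op1, op2, op3, op4, op5, op6: step 6 already fails, because op6 pop() → empty cannot occur there
take op2, op1, op3, op4, op5, op6: step 1 already fails, because op2 pop() → 78 cannot occur there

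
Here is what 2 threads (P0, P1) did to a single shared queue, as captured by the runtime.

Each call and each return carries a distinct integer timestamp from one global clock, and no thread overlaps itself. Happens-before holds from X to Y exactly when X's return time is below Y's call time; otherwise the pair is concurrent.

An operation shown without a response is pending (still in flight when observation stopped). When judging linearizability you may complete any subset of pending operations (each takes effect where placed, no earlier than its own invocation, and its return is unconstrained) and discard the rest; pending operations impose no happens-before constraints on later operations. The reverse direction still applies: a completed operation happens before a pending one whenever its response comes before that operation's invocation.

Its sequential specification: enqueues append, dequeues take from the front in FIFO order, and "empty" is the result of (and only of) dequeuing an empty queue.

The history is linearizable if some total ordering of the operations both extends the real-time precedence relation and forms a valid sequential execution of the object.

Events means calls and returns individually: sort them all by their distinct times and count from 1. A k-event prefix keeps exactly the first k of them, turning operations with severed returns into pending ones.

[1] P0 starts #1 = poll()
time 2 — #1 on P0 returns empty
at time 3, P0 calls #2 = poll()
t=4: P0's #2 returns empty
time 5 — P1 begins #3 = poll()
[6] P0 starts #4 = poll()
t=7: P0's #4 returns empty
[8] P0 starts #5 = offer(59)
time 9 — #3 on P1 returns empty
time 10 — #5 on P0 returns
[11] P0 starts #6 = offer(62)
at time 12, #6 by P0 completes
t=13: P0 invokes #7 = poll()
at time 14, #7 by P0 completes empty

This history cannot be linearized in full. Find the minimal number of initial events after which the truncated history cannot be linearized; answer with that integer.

14

one valid order for events 1..13 is #1, #2, #3, #4, #5, #6:
1. #1 poll() → empty, leaving queue <>
2. #2 poll() → empty, leaving queue <>
3. #3 poll() → empty, leaving queue <>
4. #4 poll() → empty, leaving queue <>
5. #5 offer(59), leaving queue <59>
6. #6 offer(62), leaving queue <59,62>
once event 14 joins (#7's response, time 14), exhaustive search finds no witness
take #1, #2, #3, #4, #5, #6, #7: step 7 already fails, because #7 poll() → empty cannot occur there
take #1, #2, #4, #3, #5, #6, #7: step 7 already fails, because #7 poll() → empty cannot occur there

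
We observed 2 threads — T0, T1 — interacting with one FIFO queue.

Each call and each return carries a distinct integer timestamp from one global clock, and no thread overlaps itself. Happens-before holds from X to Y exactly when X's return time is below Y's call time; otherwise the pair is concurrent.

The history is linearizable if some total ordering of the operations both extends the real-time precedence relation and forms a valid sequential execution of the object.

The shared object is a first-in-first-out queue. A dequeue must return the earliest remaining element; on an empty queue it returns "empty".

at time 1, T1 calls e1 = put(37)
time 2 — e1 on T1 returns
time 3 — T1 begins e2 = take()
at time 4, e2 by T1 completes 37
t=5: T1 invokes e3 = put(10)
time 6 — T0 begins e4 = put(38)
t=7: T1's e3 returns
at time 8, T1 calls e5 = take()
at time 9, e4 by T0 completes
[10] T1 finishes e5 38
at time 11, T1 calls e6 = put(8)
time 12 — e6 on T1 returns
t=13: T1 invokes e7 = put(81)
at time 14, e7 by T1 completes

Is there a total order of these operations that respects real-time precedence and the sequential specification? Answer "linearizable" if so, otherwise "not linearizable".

linearizable

one valid linearization: e1, e2, e4, e3, e5, e6, e7
after step 1 (e1 put(37)): queue <37>
after step 2 (e2 take() → 37): queue <>
after step 3 (e4 put(38)): queue <38>
after step 4 (e3 put(10)): queue <38,10>
after step 5 (e5 take() → 38): queue <10>
after step 6 (e6 put(8)): queue <10,8>
after step 7 (e7 put(81)): queue <10,8,81>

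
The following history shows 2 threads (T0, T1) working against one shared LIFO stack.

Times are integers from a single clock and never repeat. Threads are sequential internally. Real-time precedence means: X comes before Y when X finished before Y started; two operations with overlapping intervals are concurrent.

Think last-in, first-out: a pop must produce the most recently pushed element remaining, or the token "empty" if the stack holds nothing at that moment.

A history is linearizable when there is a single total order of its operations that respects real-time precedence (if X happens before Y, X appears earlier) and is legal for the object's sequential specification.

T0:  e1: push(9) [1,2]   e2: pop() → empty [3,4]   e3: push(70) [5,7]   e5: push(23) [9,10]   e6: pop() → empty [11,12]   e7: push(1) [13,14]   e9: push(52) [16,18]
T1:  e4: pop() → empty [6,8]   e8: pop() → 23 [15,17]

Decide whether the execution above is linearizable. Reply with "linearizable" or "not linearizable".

the violation lands at event 4, e2's response at time 4: events 1..3 linearize, events 1..4 do not
the sole real-time-consistent order of 2 completed operations fails the LIFO stack replay
e.g. e1, e2: illegal at step 2, since e2 pop() → empty cannot apply there

not linearizable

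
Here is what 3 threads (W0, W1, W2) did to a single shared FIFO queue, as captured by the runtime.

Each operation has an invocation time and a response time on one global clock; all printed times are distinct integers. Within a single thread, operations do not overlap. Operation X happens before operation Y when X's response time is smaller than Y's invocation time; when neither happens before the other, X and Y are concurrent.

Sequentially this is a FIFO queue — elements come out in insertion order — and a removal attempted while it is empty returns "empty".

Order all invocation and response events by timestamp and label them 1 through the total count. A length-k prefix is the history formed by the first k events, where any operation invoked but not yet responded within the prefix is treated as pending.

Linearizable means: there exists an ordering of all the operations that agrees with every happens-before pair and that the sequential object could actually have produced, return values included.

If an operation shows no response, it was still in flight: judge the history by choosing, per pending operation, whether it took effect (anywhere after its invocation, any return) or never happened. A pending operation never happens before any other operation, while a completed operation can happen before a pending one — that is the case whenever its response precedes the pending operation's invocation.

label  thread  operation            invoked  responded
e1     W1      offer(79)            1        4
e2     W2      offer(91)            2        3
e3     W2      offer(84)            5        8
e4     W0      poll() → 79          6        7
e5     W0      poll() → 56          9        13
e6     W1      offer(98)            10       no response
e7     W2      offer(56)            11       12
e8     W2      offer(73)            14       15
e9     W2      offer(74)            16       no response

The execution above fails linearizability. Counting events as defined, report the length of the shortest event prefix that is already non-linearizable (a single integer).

events 1..12 are linearizable; a witness order is e1, e2, e3, e4, e5, e6, e7:
1. e1 offer(79), leaving queue <79>
2. e2 offer(91), leaving queue <79,91>
3. e3 offer(84), leaving queue <79,91,84>
4. e4 poll() → 79, leaving queue <91,84>
5. e5 poll() (pending, included), leaving queue <84>
6. e6 offer(98) (pending, included), leaving queue <84,98>
7. e7 offer(56), leaving queue <84,98,56>
event 13 — e5's response, time 13 — after it, nothing linearizes
no escape via the 1 pending operation (e6): every completion choice fails
take e1, e2, e3, e4, e5, e7 (pending dropped): step 5 already fails, because e5 poll() → 56 cannot occur there
take e1, e2, e3, e4, e7, e5 (pending dropped): step 6 already fails, because e5 poll() → 56 cannot occur there

13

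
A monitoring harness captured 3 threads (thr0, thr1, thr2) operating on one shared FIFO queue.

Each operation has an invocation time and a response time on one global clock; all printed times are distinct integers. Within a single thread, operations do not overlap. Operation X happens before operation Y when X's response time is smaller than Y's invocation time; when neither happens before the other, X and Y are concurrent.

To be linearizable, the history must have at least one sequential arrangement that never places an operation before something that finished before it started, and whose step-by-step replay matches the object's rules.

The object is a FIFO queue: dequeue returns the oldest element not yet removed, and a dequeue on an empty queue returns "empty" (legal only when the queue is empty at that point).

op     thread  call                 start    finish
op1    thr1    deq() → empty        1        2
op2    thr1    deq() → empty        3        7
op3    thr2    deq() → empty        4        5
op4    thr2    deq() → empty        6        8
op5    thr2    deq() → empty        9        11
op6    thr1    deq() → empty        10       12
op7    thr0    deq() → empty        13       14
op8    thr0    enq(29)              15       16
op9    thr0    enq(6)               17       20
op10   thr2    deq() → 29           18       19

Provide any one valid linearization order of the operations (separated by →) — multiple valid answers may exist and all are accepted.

op1 → op2 → op3 → op4 → op5 → op6 → op7 → op8 → op9 → op10

step 1: op1 deq() → empty — queue <>
step 2: op2 deq() → empty — queue <>
step 3: op3 deq() → empty — queue <>
step 4: op4 deq() → empty — queue <>
step 5: op5 deq() → empty — queue <>
step 6: op6 deq() → empty — queue <>
step 7: op7 deq() → empty — queue <>
step 8: op8 enq(29) — queue <29>
step 9: op9 enq(6) — queue <29,6>
step 10: op10 deq() → 29 — queue <6>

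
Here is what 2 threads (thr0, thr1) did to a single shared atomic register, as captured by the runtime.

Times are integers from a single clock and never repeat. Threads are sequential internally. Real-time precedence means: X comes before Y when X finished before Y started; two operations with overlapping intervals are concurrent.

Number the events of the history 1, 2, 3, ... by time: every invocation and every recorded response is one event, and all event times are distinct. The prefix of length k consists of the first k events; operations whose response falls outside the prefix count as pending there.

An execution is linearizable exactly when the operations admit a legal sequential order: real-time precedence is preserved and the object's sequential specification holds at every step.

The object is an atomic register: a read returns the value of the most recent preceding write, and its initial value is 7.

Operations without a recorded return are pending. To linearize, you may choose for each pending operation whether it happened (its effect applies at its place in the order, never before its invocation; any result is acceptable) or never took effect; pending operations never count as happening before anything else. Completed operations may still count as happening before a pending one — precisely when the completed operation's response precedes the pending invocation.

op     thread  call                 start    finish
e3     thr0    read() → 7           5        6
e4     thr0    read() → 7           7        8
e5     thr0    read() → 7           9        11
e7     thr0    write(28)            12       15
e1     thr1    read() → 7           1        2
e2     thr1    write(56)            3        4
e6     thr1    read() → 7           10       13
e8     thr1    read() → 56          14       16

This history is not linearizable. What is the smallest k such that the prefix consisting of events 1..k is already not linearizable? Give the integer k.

6

events 1..5 are linearizable; a witness order is e1, e2:
step 1: e1 read() → 7 — value 7
step 2: e2 write(56) — value 56
include event 6 — e3 responding at 6 — and every candidate order breaks
e.g. e1, e2, e3: illegal at step 3, since e3 read() → 7 cannot apply there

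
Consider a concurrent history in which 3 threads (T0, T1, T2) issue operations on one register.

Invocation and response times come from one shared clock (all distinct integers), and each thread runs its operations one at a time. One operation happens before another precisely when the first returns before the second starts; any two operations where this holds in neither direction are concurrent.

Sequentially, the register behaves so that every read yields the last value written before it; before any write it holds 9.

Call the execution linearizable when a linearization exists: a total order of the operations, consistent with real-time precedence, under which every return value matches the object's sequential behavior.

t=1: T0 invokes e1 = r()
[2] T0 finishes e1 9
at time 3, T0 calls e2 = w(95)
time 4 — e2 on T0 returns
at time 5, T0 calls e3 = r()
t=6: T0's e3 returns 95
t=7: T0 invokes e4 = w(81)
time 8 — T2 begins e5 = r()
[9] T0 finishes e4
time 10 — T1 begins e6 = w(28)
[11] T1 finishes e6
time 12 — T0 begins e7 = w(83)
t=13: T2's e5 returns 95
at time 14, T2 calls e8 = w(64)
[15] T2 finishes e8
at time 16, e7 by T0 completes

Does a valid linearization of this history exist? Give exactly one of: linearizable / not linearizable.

witness order: e1, e2, e3, e5, e4, e6, e7, e8
after step 1 (e1 r() → 9): value 9
after step 2 (e2 w(95)): value 95
after step 3 (e3 r() → 95): value 95
after step 4 (e5 r() → 95): value 95
after step 5 (e4 w(81)): value 81
after step 6 (e6 w(28)): value 28
after step 7 (e7 w(83)): value 83
after step 8 (e8 w(64)): value 64

linearizable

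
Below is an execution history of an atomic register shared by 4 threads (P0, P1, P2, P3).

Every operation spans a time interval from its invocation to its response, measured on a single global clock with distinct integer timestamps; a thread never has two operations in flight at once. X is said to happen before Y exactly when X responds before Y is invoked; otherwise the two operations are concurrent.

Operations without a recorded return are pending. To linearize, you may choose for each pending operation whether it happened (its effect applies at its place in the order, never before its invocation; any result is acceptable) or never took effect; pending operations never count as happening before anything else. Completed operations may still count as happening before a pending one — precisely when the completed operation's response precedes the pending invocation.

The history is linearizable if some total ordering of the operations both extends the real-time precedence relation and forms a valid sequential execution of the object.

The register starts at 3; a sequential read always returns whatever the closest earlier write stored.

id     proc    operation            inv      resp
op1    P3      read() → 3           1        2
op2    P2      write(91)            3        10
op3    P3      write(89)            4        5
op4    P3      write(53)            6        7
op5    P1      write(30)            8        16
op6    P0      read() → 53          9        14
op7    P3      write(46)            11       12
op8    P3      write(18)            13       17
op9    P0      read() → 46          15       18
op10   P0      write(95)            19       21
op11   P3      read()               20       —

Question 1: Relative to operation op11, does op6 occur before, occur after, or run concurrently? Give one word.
Answer: before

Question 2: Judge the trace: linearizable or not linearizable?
linearizable

witness order: op1, op2, op3, op4, op6, op5, op7, op9, op8, op10
1. op1 read() → 3, leaving value 3
2. op2 write(91), leaving value 91
3. op3 write(89), leaving value 89
4. op4 write(53), leaving value 53
5. op6 read() → 53, leaving value 53
6. op5 write(30), leaving value 30
7. op7 write(46), leaving value 46
8. op9 read() → 46, leaving value 46
9. op8 write(18), leaving value 18
10. op10 write(95), leaving value 95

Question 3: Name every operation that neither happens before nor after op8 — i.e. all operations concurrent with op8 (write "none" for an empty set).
Answer: op5, op6, op9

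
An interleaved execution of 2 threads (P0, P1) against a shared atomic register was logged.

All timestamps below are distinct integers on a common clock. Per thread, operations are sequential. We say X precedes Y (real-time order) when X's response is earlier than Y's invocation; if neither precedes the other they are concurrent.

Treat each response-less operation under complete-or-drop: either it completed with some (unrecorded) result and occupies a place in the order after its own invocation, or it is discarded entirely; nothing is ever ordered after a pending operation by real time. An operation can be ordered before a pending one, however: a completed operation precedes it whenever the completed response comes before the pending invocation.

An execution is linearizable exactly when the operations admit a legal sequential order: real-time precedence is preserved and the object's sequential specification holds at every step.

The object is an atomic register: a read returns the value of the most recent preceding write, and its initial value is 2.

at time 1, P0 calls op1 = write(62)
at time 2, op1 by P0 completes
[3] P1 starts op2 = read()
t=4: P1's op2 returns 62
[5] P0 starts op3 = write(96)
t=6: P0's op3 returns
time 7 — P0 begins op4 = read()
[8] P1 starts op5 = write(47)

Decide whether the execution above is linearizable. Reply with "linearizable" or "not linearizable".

one valid linearization: op1, op2, op3
1. op1 write(62), leaving value 62
2. op2 read() → 62, leaving value 62
3. op3 write(96), leaving value 96

linearizable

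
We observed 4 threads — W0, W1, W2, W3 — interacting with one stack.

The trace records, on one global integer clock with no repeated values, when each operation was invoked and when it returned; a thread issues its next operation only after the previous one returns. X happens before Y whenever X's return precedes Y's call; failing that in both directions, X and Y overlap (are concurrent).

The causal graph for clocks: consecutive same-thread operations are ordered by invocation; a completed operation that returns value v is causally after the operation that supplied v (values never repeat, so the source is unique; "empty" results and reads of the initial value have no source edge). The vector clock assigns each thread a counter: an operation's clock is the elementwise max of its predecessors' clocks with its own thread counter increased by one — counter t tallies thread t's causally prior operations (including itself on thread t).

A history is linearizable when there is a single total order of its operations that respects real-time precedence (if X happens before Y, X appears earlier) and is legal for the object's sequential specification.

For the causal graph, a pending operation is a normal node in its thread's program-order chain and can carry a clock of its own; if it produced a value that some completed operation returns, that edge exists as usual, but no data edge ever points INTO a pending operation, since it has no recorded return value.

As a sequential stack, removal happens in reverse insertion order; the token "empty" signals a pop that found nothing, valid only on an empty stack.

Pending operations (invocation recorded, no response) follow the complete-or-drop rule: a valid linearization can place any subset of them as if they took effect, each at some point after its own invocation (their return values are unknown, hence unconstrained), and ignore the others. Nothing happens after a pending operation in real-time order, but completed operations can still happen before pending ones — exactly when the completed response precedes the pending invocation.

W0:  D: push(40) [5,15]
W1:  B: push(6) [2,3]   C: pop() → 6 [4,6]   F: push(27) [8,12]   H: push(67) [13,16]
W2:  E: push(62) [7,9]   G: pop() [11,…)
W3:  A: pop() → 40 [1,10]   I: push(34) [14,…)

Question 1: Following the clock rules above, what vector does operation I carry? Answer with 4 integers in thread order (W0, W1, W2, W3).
Answer: (1, 0, 0, 2)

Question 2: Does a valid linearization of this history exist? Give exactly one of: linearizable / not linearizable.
linearizable

a witness: B, C, D, A, E, F, G, H
after step 1 (B push(6)): stack <6>
after step 2 (C pop() → 6): stack <>
after step 3 (D push(40)): stack <40>
after step 4 (A pop() → 40): stack <>
after step 5 (E push(62)): stack <62>
after step 6 (F push(27)): stack <62,27>
after step 7 (G pop() (pending, included)): stack <62>
after step 8 (H push(67)): stack <62,67>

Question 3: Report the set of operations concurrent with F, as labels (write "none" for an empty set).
Answer: A, D, E, G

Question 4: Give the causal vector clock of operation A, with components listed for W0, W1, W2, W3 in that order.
Answer: (1, 0, 0, 1)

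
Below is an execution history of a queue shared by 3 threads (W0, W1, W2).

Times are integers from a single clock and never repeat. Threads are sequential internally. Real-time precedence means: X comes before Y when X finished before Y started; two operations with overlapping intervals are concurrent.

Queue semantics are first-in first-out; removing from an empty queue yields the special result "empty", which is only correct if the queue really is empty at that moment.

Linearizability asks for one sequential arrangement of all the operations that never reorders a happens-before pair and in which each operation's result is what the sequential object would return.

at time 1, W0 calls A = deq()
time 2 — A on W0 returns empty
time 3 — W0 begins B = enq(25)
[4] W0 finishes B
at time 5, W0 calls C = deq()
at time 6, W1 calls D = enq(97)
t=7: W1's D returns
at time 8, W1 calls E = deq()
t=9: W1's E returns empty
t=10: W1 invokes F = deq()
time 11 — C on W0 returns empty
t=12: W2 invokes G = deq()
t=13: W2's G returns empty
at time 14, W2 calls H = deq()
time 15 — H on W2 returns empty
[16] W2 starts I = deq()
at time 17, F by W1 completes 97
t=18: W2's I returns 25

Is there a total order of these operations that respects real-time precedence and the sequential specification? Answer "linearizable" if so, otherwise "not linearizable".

cut after 8 events: linearizable; cut after 9 events (E responds, time 9): not linearizable
the sole real-time-consistent order of 4 completed operations fails the queue replay
including or dropping the 1 pending operation (C) in any combination fails
one such order, A, B, D, E (pending dropped), breaks at step 4 where E deq() → empty is illegal

not linearizable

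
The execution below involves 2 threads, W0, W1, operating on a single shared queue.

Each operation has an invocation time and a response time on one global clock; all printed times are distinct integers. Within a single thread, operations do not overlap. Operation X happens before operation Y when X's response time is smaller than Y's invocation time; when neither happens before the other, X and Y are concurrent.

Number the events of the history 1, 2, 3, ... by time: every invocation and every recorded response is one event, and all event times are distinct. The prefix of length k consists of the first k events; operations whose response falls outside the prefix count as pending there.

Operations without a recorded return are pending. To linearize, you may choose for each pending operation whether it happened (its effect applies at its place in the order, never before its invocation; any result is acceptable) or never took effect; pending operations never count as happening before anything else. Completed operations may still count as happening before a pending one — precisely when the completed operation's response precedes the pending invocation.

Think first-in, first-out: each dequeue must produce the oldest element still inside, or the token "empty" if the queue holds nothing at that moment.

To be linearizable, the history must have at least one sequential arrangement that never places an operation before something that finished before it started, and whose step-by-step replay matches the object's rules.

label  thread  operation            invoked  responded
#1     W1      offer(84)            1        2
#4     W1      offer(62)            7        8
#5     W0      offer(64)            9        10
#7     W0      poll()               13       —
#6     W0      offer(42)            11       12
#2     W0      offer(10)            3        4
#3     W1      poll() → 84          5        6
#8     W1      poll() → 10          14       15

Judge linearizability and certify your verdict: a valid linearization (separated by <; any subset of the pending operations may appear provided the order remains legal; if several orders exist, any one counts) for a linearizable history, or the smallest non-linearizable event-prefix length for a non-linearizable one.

step 1: #1 offer(84) — queue <84>
step 2: #2 offer(10) — queue <84,10>
step 3: #3 poll() → 84 — queue <10>
step 4: #4 offer(62) — queue <10,62>
step 5: #5 offer(64) — queue <10,62,64>
step 6: #6 offer(42) — queue <10,62,64,42>
step 7: #8 poll() → 10 — queue <62,64,42>

linearizable — witness: #1 < #2 < #3 < #4 < #5 < #6 < #8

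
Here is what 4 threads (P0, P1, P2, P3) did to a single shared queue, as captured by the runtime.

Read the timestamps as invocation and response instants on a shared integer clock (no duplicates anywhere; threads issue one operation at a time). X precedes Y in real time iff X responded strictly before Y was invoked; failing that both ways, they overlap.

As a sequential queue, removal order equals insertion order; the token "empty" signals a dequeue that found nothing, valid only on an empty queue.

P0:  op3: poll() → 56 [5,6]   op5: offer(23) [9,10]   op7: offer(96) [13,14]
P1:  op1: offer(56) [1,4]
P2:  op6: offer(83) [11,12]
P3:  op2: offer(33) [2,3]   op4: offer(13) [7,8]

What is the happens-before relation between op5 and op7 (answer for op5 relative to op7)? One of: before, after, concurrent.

op5 spans [9,10], op7 spans [13,14]
resp(op5)=10 < inv(op7)=13

before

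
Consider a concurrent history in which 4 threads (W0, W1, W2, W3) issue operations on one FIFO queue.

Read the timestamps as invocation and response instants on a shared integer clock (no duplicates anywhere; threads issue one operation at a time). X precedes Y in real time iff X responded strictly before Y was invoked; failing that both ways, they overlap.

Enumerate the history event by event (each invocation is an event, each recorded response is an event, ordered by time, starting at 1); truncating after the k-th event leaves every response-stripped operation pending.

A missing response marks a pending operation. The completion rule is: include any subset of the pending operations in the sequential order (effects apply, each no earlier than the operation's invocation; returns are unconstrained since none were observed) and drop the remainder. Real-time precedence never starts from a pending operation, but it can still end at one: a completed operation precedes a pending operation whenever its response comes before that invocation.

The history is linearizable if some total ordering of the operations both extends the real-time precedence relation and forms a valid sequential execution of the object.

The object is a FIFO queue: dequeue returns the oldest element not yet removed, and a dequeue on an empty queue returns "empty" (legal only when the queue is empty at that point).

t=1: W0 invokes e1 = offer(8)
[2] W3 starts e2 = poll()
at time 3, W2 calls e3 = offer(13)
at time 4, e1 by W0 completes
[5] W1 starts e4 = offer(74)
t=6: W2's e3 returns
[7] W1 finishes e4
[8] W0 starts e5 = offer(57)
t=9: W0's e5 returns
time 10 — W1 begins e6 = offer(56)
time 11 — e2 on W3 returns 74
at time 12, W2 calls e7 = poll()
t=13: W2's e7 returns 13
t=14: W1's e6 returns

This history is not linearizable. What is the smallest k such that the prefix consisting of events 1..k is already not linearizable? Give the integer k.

events 1..10 are linearizable; a witness order is e1, e2, e3, e4, e5:
1. e1 offer(8), leaving queue <8>
2. e2 poll() (pending, included), leaving queue <>
3. e3 offer(13), leaving queue <13>
4. e4 offer(74), leaving queue <13,74>
5. e5 offer(57), leaving queue <13,74,57>
include event 11 — e2 responding at 11 — and every candidate order breaks
completion choices over the 1 pending operation (e6) were checked; none helps
one such order, e1, e2, e3, e4, e5 (pending dropped), breaks at step 2 where e2 poll() → 74 is illegal
one such order, e1, e2, e4, e3, e5 (pending dropped), breaks at step 2 where e2 poll() → 74 is illegal

11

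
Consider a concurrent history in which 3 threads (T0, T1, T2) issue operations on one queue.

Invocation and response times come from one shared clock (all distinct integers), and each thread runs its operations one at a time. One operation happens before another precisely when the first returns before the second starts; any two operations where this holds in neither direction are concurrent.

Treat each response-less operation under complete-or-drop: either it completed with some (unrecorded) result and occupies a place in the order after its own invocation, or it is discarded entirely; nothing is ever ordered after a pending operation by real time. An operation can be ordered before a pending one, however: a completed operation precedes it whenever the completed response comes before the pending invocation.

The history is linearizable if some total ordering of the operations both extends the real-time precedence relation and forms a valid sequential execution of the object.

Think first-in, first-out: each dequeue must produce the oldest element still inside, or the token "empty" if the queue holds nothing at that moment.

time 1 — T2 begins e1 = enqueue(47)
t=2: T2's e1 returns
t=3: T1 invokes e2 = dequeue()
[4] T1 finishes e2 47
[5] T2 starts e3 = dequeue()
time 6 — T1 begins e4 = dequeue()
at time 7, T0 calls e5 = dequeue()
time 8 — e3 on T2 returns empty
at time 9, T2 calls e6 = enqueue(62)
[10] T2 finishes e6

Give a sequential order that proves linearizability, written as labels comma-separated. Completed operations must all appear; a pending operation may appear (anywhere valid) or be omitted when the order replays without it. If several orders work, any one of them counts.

e1, e2, e3, e4, e5, e6

1. e1 enqueue(47), leaving queue <47>
2. e2 dequeue() → 47, leaving queue <>
3. e3 dequeue() → empty, leaving queue <>
4. e4 dequeue() (pending, included), leaving queue <>
5. e5 dequeue() (pending, included), leaving queue <>
6. e6 enqueue(62), leaving queue <62>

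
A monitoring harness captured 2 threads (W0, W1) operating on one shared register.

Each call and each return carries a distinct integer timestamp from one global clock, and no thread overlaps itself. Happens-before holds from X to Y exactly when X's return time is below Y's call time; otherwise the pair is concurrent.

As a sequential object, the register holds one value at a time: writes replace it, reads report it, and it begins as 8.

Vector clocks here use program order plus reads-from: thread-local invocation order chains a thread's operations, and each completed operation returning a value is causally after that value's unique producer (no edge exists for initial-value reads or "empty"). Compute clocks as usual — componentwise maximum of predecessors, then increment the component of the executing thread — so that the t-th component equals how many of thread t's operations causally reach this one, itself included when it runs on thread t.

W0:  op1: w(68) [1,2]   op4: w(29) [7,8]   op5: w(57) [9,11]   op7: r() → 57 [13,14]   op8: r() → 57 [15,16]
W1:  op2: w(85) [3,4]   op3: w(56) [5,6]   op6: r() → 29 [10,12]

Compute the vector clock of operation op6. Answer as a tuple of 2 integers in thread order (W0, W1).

(2, 3)

no predecessors for op2 (invoked 3): W1 increments from zero → (0, 1)
no predecessors for op1 (invoked 1): W0 increments from zero → (1, 0)
op3 (invocation 5): componentwise max over VC(op2)=(0, 1), +1 at W1, giving (0, 2)
op4 (invocation 7): componentwise max over VC(op1)=(1, 0), +1 at W0, giving (2, 0)
op5 (invocation 9): componentwise max over VC(op4)=(2, 0), +1 at W0, giving (3, 0)
op7 (invocation 13): componentwise max over VC(op5)=(3, 0), +1 at W0, giving (4, 0)
op6 (invocation 10): componentwise max over VC(op3)=(0, 2), VC(op4)=(2, 0), +1 at W1, giving (2, 3)
op8 (invocation 15): componentwise max over VC(op5)=(3, 0), VC(op7)=(4, 0), +1 at W0, giving (5, 0)
target: VC(op6) = (2, 3)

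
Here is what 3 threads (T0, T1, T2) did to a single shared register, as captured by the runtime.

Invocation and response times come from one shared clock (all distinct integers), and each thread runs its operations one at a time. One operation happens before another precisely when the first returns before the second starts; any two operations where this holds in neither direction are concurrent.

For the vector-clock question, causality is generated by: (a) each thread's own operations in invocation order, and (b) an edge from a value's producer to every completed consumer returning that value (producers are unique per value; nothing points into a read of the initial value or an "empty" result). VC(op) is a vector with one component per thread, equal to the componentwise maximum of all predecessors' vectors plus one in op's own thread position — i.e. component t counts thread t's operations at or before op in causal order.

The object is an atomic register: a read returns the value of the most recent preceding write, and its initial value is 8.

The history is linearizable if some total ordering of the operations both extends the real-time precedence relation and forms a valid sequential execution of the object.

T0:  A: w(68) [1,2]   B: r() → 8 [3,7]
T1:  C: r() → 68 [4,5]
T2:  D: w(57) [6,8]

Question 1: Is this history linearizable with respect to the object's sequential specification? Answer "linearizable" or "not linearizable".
not linearizable

already the first 7 events (up to B's response at time 7) admit no linearization; the first 6 still do
checked exhaustively: 2 real-time-consistent orders of 3 completed operations, zero legal register replays
no escape via the 1 pending operation (D): every completion choice fails
for example A, B, C (pending dropped) fails at step 2: B r() → 8 is not legal there
for example A, C, B (pending dropped) fails at step 3: B r() → 8 is not legal there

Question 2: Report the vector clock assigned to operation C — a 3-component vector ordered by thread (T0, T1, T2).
(1, 1, 0)

no predecessors for D (invoked 6): T2 increments from zero → (0, 0, 1)
no predecessors for A (invoked 1): T0 increments from zero → (1, 0, 0)
from VC(A)=(1, 0, 0), C (invoked 4) maxes components and bumps T1 → (1, 1, 0)
from VC(A)=(1, 0, 0), B (invoked 3) maxes components and bumps T0 → (2, 0, 0)
target: VC(C) = (1, 1, 0)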